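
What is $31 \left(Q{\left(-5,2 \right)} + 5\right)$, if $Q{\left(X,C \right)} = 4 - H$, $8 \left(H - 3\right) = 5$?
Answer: $\frac{1333}{8} \approx 166.63$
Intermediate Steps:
$H = \frac{29}{8}$ ($H = 3 + \frac{1}{8} \cdot 5 = 3 + \frac{5}{8} = \frac{29}{8} \approx 3.625$)
$Q{\left(X,C \right)} = \frac{3}{8}$ ($Q{\left(X,C \right)} = 4 - \frac{29}{8} = \frac{3}{8}$)
$31 \left(Q{\left(-5,2 \right)} + 5\right) = 31 \left(\frac{3}{8} + 5\right) = 31 \cdot \frac{43}{8} = \frac{1333}{8}$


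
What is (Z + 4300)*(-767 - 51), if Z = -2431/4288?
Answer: -7540311321/2144 ≈ -3.5169e+6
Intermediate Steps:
Z = -2431/4288 (Z = -2431*1/4288 = -2431/4288 ≈ -0.56693)
(Z + 4300)*(-767 - 51) = (-2431/4288 + 4300)*(-767 - 51) = (18435969/4288)*(-818) = -7540311321/2144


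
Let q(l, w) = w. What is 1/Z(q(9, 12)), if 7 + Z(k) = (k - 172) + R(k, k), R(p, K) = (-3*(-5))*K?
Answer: 1/13 ≈ 0.076923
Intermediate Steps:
R(p, K) = 15*K
Z(k) = -179 + 16*k (Z(k) = -7 + ((k - 172) + 15*k) = -7 + ((-172 + k) + 15*k) = -7 + (-172 + 16*k) = -179 + 16*k)
1/Z(q(9, 12)) = 1/(-179 + 16*12) = 1/(-179 + 192) = 1/13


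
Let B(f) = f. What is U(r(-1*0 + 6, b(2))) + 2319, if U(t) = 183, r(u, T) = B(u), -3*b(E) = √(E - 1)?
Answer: 2502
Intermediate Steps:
b(E) = -√(-1 + E)/3 (b(E) = -√(E - 1)/3 = -√(-1 + E)/3)
r(u, T) = u
U(r(-1*0 + 6, b(2))) + 2319 = 183 + 2319 = 2502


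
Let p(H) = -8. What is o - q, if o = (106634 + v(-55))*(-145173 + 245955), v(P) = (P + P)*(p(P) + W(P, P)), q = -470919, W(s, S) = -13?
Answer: 10980065127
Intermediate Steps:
v(P) = -42*P (v(P) = (P + P)*(-8 - 13) = (2*P)*(-21) = -42*P)
o = 10979594208 (o = (106634 - 42*(-55))*(-145173 + 245955) = (106634 + 2310)*100782 = 108944*100782 = 10979594208)
o - q = 10979594208 - 1*(-470919) = 10979594208 + 470919 = 10980065127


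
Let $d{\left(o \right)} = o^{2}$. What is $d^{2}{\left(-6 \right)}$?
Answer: $1296$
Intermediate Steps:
$d^{2}{\left(-6 \right)} = \left(\left(-6\right)^{2}\right)^{2} = 36^{2} = 1296$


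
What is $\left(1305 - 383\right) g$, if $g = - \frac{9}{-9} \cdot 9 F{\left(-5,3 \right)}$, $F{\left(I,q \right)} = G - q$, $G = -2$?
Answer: $-41490$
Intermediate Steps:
$F{\left(I,q \right)} = -2 - q$
$g = -45$ ($g = - \frac{9}{-9} \cdot 9 \left(-2 - 3\right) = \left(-9\right) \left(- \frac{1}{9}\right) 9 \left(-2 - 3\right) = 1 \cdot 9 \left(-5\right) = 9 \left(-5\right) = -45$)
$\left(1305 - 383\right) g = \left(1305 - 383\right) \left(-45\right) = 922 \left(-45\right) = -41490$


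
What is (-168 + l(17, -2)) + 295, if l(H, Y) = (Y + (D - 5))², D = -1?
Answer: 191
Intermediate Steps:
l(H, Y) = (-6 + Y)² (l(H, Y) = (Y + (-1 - 5))² = (Y - 6)² = (-6 + Y)²)
(-168 + l(17, -2)) + 295 = (-168 + (-6 - 2)²) + 295 = (-168 + (-8)²) + 295 = (-168 + 64) + 295 = -104 + 295 = 191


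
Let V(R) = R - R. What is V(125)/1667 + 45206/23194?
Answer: 22603/11597 ≈ 1.9490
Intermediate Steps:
V(R) = 0
V(125)/1667 + 45206/23194 = 0/1667 + 45206/23194 = 0*(1/1667) + 45206*(1/23194) = 0 + 22603/11597 = 22603/11597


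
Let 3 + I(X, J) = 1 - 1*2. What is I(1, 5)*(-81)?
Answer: 324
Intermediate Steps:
I(X, J) = -4 (I(X, J) = -3 + (1 - 1*2) = -3 + (1 - 2) = -3 - 1 = -4)
I(1, 5)*(-81) = -4*(-81) = 324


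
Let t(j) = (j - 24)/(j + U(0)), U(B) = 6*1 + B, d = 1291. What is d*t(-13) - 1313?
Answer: 38576/7 ≈ 5510.9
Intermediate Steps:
U(B) = 6 + B
t(j) = (-24 + j)/(6 + j) (t(j) = (j - 24)/(j + (6 + 0)) = (-24 + j)/(j + 6) = (-24 + j)/(6 + j))
d*t(-13) - 1313 = 1291*((-24 - 13)/(6 - 13)) - 1313 = 1291*(-37/(-7)) - 1313 = 1291*(-⅐*(-37)) - 1313 = 1291*(37/7) - 1313 = 47767/7 - 1313 = 38576/7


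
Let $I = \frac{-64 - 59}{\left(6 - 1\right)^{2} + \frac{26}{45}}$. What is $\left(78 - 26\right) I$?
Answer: $- \frac{287820}{1151} \approx -250.06$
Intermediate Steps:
$I = - \frac{5535}{1151}$ ($I = - \frac{123}{5^{2} + 26 \cdot \frac{1}{45}} = - \frac{123}{25 + \frac{26}{45}} = - \frac{123}{\frac{1151}{45}} = \left(-123\right) \frac{45}{1151} = - \frac{5535}{1151} \approx -4.8089$)
$\left(78 - 26\right) I = \left(78 - 26\right) \left(- \frac{5535}{1151}\right) = 52 \left(- \frac{5535}{1151}\right) = - \frac{287820}{1151}$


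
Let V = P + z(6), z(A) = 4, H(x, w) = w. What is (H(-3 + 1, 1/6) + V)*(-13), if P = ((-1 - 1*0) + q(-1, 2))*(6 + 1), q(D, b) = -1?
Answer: 767/6 ≈ 127.83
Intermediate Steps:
P = -14 (P = ((-1 - 1*0) - 1)*(6 + 1) = ((-1 + 0) - 1)*7 = (-1 - 1)*7 = -2*7 = -14)
V = -10 (V = -14 + 4 = -10)
(H(-3 + 1, 1/6) + V)*(-13) = (1/6 - 10)*(-13) = -59/6*(-13) = 767/6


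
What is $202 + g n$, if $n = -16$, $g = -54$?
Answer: $1066$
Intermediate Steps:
$202 + g n = 202 - -864 = 202 + 864 = 1066$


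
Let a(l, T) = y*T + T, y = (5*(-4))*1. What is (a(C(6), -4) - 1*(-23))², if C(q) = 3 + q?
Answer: 9801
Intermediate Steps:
y = -20 (y = -20*1 = -20)
a(l, T) = -19*T (a(l, T) = -20*T + T = -19*T)
(a(C(6), -4) - 1*(-23))² = (-19*(-4) - 1*(-23))² = (76 + 23)² = 99² = 9801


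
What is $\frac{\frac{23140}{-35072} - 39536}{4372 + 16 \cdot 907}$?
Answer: $- \frac{346657433}{165574912} \approx -2.0937$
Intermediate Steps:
$\frac{\frac{23140}{-35072} - 39536}{4372 + 16 \cdot 907} = \frac{23140 \left(- \frac{1}{35072}\right) - 39536}{4372 + 14512} = \frac{- \frac{5785}{8768} - 39536}{18884} = \left(- \frac{346657433}{8768}\right) \frac{1}{18884} = - \frac{346657433}{165574912}$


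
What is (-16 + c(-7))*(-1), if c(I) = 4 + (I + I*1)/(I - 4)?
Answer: 118/11 ≈ 10.727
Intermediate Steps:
c(I) = 4 + 2*I/(-4 + I) (c(I) = 4 + (I + I)/(-4 + I) = 4 + (2*I)/(-4 + I) = 4 + 2*I/(-4 + I))
(-16 + c(-7))*(-1) = (-16 + 2*(-8 + 3*(-7))/(-4 - 7))*(-1) = (-16 + 2*(-8 - 21)/(-11))*(-1) = (-16 + 2*(-1/11)*(-29))*(-1) = (-16 + 58/11)*(-1) = -118/11*(-1) = 118/11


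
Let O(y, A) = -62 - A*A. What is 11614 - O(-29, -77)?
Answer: 17605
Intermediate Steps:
O(y, A) = -62 - A**2
11614 - O(-29, -77) = 11614 - (-62 - 1*(-77)**2) = 11614 - (-62 - 1*5929) = 11614 - (-62 - 5929) = 11614 - 1*(-5991) = 11614 + 5991 = 17605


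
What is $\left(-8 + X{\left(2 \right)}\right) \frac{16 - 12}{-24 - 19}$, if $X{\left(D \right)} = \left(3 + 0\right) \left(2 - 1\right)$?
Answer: $\frac{20}{43} \approx 0.46512$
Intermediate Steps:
$X{\left(D \right)} = 3$ ($X{\left(D \right)} = 3 \cdot 1 = 3$)
$\left(-8 + X{\left(2 \right)}\right) \frac{16 - 12}{-24 - 19} = \left(-8 + 3\right) \frac{16 - 12}{-24 - 19} = - 5 \frac{4}{-43} = - 5 \cdot 4 \left(- \frac{1}{43}\right) = \left(-5\right) \left(- \frac{4}{43}\right) = \frac{20}{43}$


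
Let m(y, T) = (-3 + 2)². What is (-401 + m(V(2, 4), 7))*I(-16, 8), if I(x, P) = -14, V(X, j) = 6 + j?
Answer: 5600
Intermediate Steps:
m(y, T) = 1 (m(y, T) = (-1)² = 1)
(-401 + m(V(2, 4), 7))*I(-16, 8) = (-401 + 1)*(-14) = -400*(-14) = 5600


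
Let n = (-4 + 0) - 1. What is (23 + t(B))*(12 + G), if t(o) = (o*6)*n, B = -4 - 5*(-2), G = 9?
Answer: -3297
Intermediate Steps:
B = 6 (B = -4 + 10 = 6)
n = -5 (n = -4 - 1 = -5)
t(o) = -30*o (t(o) = (o*6)*(-5) = (6*o)*(-5) = -30*o)
(23 + t(B))*(12 + G) = (23 - 30*6)*(12 + 9) = (23 - 180)*21 = -157*21 = -3297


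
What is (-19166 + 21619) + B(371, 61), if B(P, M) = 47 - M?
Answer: 2439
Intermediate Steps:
(-19166 + 21619) + B(371, 61) = (-19166 + 21619) + (47 - 1*61) = 2453 + (47 - 61) = 2453 - 14 = 2439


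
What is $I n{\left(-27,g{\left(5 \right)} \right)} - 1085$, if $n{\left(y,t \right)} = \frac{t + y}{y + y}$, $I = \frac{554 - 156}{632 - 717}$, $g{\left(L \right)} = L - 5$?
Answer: $- \frac{92424}{85} \approx -1087.3$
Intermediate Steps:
$g{\left(L \right)} = -5 + L$ ($g{\left(L \right)} = L - 5 = -5 + L$)
$I = - \frac{398}{85}$ ($I = \frac{398}{-85} = 398 \left(- \frac{1}{85}\right) = - \frac{398}{85} \approx -4.6824$)
$n{\left(y,t \right)} = \frac{t + y}{2 y}$
$I n{\left(-27,g{\left(5 \right)} \right)} - 1085 = - \frac{398 \frac{\left(-5 + 5\right) - 27}{2 \left(-27\right)}}{85} - 1085 = - \frac{398 \cdot \frac{1}{2} \left(- \frac{1}{27}\right) \left(0 - 27\right)}{85} - 1085 = - \frac{398 \cdot \frac{1}{2} \left(- \frac{1}{27}\right) \left(-27\right)}{85} - 1085 = \left(- \frac{398}{85}\right) \frac{1}{2} - 1085 = - \frac{199}{85} - 1085 = - \frac{92424}{85}$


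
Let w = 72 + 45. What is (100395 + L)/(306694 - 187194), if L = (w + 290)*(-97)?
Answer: 15229/29875 ≈ 0.50976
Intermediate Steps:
w = 117
L = -39479 (L = (117 + 290)*(-97) = 407*(-97) = -39479)
(100395 + L)/(306694 - 187194) = (100395 - 39479)/(306694 - 187194) = 60916/119500 = 60916*(1/119500) = 15229/29875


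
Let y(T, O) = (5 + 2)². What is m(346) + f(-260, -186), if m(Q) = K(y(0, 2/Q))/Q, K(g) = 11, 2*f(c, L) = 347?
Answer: 30021/173 ≈ 173.53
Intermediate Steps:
f(c, L) = 347/2 (f(c, L) = (½)*347 = 347/2)
y(T, O) = 49 (y(T, O) = 7² = 49)
m(Q) = 11/Q
m(346) + f(-260, -186) = 11/346 + 347/2 = 30021/173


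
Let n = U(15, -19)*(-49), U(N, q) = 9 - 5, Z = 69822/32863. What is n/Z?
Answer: -3220574/34911 ≈ -92.251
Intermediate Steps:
Z = 69822/32863 (Z = 69822*(1/32863) = 69822/32863 ≈ 2.1246)
U(N, q) = 4
n = -196 (n = 4*(-49) = -196)
n/Z = -196/69822/32863 = -196*32863/69822 = -3220574/34911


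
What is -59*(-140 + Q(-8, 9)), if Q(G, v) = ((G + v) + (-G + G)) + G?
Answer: 8673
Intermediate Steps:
Q(G, v) = v + 2*G (Q(G, v) = ((G + v) + 0) + G = (G + v) + G = v + 2*G)
-59*(-140 + Q(-8, 9)) = -59*(-140 + (9 + 2*(-8))) = -59*(-140 + (9 - 16)) = -59*(-140 - 7) = -59*(-147) = 8673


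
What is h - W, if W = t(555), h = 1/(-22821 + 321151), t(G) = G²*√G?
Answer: 1/298330 - 308025*√555 ≈ -7.2566e+6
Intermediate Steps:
t(G) = G^(5/2)
h = 1/298330 ≈ 3.3520e-6
W = 308025*√555 (W = 555^(5/2) = 308025*√555 ≈ 7.2566e+6)
h - W = 1/298330 - 308025*√555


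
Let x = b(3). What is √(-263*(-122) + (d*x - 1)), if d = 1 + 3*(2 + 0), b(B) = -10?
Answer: √32015 ≈ 178.93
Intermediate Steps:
d = 7 (d = 1 + 3*2 = 1 + 6 = 7)
x = -10
√(-263*(-122) + (d*x - 1)) = √(-263*(-122) + (7*(-10) - 1)) = √(32086 + (-70 - 1)) = √(32086 - 71) = √32015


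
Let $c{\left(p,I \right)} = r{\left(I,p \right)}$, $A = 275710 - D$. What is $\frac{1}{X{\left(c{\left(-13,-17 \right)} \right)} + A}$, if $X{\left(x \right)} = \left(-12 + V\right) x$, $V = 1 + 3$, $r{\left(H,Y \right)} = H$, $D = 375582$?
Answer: $- \frac{1}{99736} \approx -1.0026 \cdot 10^{-5}$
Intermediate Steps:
$V = 4$
$A = -99872$ ($A = 275710 - 375582 = -99872$)
$c{\left(p,I \right)} = I$
$X{\left(x \right)} = - 8 x$ ($X{\left(x \right)} = \left(-12 + 4\right) x = - 8 x$)
$\frac{1}{X{\left(c{\left(-13,-17 \right)} \right)} + A} = \frac{1}{\left(-8\right) \left(-17\right) - 99872} = \frac{1}{136 - 99872} = \frac{1}{-99736} = - \frac{1}{99736}$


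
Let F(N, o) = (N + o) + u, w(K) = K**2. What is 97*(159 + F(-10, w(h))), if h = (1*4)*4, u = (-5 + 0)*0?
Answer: 39285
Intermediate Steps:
u = 0 (u = -5*0 = 0)
h = 16 (h = 4*4 = 16)
F(N, o) = N + o (F(N, o) = (N + o) + 0 = N + o)
97*(159 + F(-10, w(h))) = 97*(159 + (-10 + 16**2)) = 97*(159 + (-10 + 256)) = 97*(159 + 246) = 97*405 = 39285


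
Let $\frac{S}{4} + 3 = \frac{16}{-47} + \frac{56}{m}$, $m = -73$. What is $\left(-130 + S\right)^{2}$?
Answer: $\frac{252407769604}{11771761} \approx 21442.0$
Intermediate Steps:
$S = - \frac{56372}{3431}$ ($S = -12 + 4 \left(\frac{16}{-47} + \frac{56}{-73}\right) = -12 + 4 \left(16 \left(- \frac{1}{47}\right) + 56 \left(- \frac{1}{73}\right)\right) = -12 + 4 \left(- \frac{16}{47} - \frac{56}{73}\right) = -12 + 4 \left(- \frac{3800}{3431}\right) = -12 - \frac{15200}{3431} = - \frac{56372}{3431} \approx -16.43$)
$\left(-130 + S\right)^{2} = \left(-130 - \frac{56372}{3431}\right)^{2} = \left(- \frac{502402}{3431}\right)^{2} = \frac{252407769604}{11771761}$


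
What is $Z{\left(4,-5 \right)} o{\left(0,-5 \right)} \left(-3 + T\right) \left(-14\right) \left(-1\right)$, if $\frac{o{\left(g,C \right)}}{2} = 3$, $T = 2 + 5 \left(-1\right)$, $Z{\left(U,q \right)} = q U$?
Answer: $10080$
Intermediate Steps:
$Z{\left(U,q \right)} = U q$
$T = -3$ ($T = 2 - 5 = -3$)
$o{\left(g,C \right)} = 6$ ($o{\left(g,C \right)} = 2 \cdot 3 = 6$)
$Z{\left(4,-5 \right)} o{\left(0,-5 \right)} \left(-3 + T\right) \left(-14\right) \left(-1\right) = 4 \left(-5\right) 6 \left(-3 - 3\right) \left(-14\right) \left(-1\right) = \left(-20\right) 6 \left(-6\right) \left(-14\right) \left(-1\right) = \left(-120\right) \left(-6\right) \left(-14\right) \left(-1\right) = 720 \left(-14\right) \left(-1\right) = \left(-10080\right) \left(-1\right) = 10080$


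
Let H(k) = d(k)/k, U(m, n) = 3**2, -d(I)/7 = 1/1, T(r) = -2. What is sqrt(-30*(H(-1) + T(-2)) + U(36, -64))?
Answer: I*sqrt(141) ≈ 11.874*I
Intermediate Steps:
d(I) = -7 (d(I) = -7/1 = -7*1 = -7)
U(m, n) = 9
H(k) = -7/k
sqrt(-30*(H(-1) + T(-2)) + U(36, -64)) = sqrt(-30*(-7/(-1) - 2) + 9) = sqrt(-30*(-7*(-1) - 2) + 9) = sqrt(-30*(7 - 2) + 9) = sqrt(-30*5 + 9) = sqrt(-150 + 9) = sqrt(-141) = I*sqrt(141)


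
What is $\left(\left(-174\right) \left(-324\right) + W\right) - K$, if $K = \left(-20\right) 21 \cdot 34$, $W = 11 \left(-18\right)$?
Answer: $70458$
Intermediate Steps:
$W = -198$
$K = -14280$ ($K = \left(-420\right) 34 = -14280$)
$\left(\left(-174\right) \left(-324\right) + W\right) - K = \left(\left(-174\right) \left(-324\right) - 198\right) - -14280 = \left(56376 - 198\right) + 14280 = 56178 + 14280 = 70458$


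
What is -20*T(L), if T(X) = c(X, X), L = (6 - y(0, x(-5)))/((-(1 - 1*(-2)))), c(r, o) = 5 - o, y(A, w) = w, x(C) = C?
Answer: -520/3 ≈ -173.33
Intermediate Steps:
L = -11/3 (L = (6 - 1*(-5))/((-(1 - 1*(-2)))) = (6 + 5)/((-(1 + 2))) = 11/((-1*3)) = 11/(-3) = 11*(-⅓) = -11/3 ≈ -3.6667)
T(X) = 5 - X
-20*T(L) = -20*(5 - 1*(-11/3)) = -20*(5 + 11/3) = -20*26/3 = -520/3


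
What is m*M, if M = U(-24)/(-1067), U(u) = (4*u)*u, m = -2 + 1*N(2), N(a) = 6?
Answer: -9216/1067 ≈ -8.6373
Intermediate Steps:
m = 4 (m = -2 + 1*6 = -2 + 6 = 4)
U(u) = 4*u²
M = -2304/1067 (M = (4*(-24)²)/(-1067) = (4*576)*(-1/1067) = 2304*(-1/1067) = -2304/1067 ≈ -2.1593)
m*M = 4*(-2304/1067) = -9216/1067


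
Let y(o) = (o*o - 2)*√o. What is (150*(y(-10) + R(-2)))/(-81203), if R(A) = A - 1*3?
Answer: 750/81203 - 14700*I*√10/81203 ≈ 0.0092361 - 0.57246*I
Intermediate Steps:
R(A) = -3 + A (R(A) = A - 3 = -3 + A)
y(o) = √o*(-2 + o²) (y(o) = (o² - 2)*√o = (-2 + o²)*√o = √o*(-2 + o²))
(150*(y(-10) + R(-2)))/(-81203) = (150*(√(-10)*(-2 + (-10)²) + (-3 - 2)))/(-81203) = (150*((I*√10)*(-2 + 100) - 5))*(-1/81203) = (150*((I*√10)*98 - 5))*(-1/81203) = (150*(98*I*√10 - 5))*(-1/81203) = (150*(-5 + 98*I*√10))*(-1/81203) = (-750 + 14700*I*√10)*(-1/81203) = 750/81203 - 14700*I*√10/81203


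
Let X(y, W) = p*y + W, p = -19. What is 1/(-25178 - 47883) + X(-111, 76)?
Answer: 159638284/73061 ≈ 2185.0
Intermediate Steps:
X(y, W) = W - 19*y (X(y, W) = -19*y + W = W - 19*y)
1/(-25178 - 47883) + X(-111, 76) = 1/(-25178 - 47883) + (76 - 19*(-111)) = 1/(-73061) + (76 + 2109) = -1/73061 + 2185 = 159638284/73061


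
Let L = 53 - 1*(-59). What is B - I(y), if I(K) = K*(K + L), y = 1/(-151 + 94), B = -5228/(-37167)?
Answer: 84740911/40251861 ≈ 2.1053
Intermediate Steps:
L = 112 (L = 53 + 59 = 112)
B = 5228/37167 (B = -5228*(-1/37167) = 5228/37167 ≈ 0.14066)
y = -1/57 (y = 1/(-57) = -1/57 ≈ -0.017544)
I(K) = K*(112 + K) (I(K) = K*(K + 112) = K*(112 + K))
B - I(y) = 5228/37167 - (-1)*(112 - 1/57)/57 = 5228/37167 - (-1)*6383/(57*57) = 5228/37167 - 1*(-6383/3249) = 5228/37167 + 6383/3249 = 84740911/40251861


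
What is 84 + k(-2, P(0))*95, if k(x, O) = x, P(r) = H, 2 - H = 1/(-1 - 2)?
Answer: -106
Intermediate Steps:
H = 7/3 (H = 2 - 1/(-1 - 2) = 2 - 1/(-3) = 2 - 1*(-⅓) = 2 + ⅓ = 7/3 ≈ 2.3333)
P(r) = 7/3
84 + k(-2, P(0))*95 = 84 - 2*95 = 84 - 190 = -106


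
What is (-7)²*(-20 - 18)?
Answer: -1862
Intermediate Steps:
(-7)²*(-20 - 18) = 49*(-38) = -1862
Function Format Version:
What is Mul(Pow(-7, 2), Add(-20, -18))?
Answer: -1862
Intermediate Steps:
Mul(Pow(-7, 2), Add(-20, -18)) = Mul(49, -38) = -1862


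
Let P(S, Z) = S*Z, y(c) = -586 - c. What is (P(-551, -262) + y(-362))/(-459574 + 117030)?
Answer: -72069/171272 ≈ -0.42079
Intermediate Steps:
(P(-551, -262) + y(-362))/(-459574 + 117030) = (-551*(-262) + (-586 - 1*(-362)))/(-459574 + 117030) = (144362 + (-586 + 362))/(-342544) = (144362 - 224)*(-1/342544) = 144138*(-1/342544) = -72069/171272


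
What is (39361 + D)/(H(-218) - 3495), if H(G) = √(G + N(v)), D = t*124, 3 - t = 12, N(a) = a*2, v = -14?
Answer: -44555425/4071757 - 38245*I*√246/12215271 ≈ -10.943 - 0.049107*I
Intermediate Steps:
N(a) = 2*a
t = -9 (t = 3 - 1*12 = 3 - 12 = -9)
D = -1116 (D = -9*124 = -1116)
H(G) = √(-28 + G) (H(G) = √(G + 2*(-14)) = √(G - 28) = √(-28 + G))
(39361 + D)/(H(-218) - 3495) = (39361 - 1116)/(√(-28 - 218) - 3495) = 38245/(√(-246) - 3495) = 38245/(I*√246 - 3495) = 38245/(-3495 + I*√246)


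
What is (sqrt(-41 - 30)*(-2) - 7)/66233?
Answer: -7/66233 - 2*I*sqrt(71)/66233 ≈ -0.00010569 - 0.00025444*I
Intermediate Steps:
(sqrt(-41 - 30)*(-2) - 7)/66233 = (sqrt(-71)*(-2) - 7)*(1/66233) = ((I*sqrt(71))*(-2) - 7)*(1/66233) = (-2*I*sqrt(71) - 7)*(1/66233) = (-7 - 2*I*sqrt(71))*(1/66233) = -7/66233 - 2*I*sqrt(71)/66233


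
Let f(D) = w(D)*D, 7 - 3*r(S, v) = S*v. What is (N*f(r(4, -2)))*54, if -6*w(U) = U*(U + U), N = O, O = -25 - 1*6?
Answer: 69750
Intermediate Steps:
O = -31 (O = -25 - 6 = -31)
N = -31
r(S, v) = 7/3 - S*v/3
w(U) = -U²/3 (w(U) = -U*(U + U)/6 = -U*2*U/6 = -U²/3)
f(D) = -D³/3 (f(D) = (-D²/3)*D = -D³/3)
(N*f(r(4, -2)))*54 = -(-31)*(7/3 - ⅓*4*(-2))³/3*54 = -(-31)*(7/3 + 8/3)³/3*54 = -(-31)*5³/3*54 = -(-31)*125/3*54 = -31*(-125/3)*54 = (3875/3)*54 = 69750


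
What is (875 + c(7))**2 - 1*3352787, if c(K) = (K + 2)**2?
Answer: -2438851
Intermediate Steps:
c(K) = (2 + K)**2
(875 + c(7))**2 - 1*3352787 = (875 + (2 + 7)**2)**2 - 1*3352787 = (875 + 9**2)**2 - 3352787 = (875 + 81)**2 - 3352787 = 956**2 - 3352787 = 913936 - 3352787 = -2438851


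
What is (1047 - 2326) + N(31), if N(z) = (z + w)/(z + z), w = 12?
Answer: -79255/62 ≈ -1278.3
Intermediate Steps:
N(z) = (12 + z)/(2*z) (N(z) = (z + 12)/(z + z) = (12 + z)/((2*z)) = (12 + z)*(1/(2*z)) = (12 + z)/(2*z))
(1047 - 2326) + N(31) = (1047 - 2326) + (1/2)*(12 + 31)/31 = -1279 + (1/2)*(1/31)*43 = -1279 + 43/62 = -79255/62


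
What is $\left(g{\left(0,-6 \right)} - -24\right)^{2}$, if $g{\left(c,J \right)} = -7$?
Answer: $289$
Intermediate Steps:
$\left(g{\left(0,-6 \right)} - -24\right)^{2} = \left(-7 - -24\right)^{2} = \left(-7 + 24\right)^{2} = 17^{2} = 289$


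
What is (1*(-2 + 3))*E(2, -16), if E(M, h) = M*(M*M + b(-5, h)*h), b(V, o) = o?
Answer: 520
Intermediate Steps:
E(M, h) = M*(M² + h²) (E(M, h) = M*(M*M + h*h) = M*(M² + h²))
(1*(-2 + 3))*E(2, -16) = (1*(-2 + 3))*(2*(2² + (-16)²)) = (1*1)*(2*(4 + 256)) = 1*(2*260) = 1*520 = 520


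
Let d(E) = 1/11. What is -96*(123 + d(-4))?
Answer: -129984/11 ≈ -11817.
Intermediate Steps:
d(E) = 1/11
-96*(123 + d(-4)) = -96*(123 + 1/11) = -96*1354/11 = -129984/11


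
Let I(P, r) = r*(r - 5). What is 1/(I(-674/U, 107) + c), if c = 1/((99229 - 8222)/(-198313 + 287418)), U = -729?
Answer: 91007/993339503 ≈ 9.1617e-5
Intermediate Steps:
I(P, r) = r*(-5 + r)
c = 89105/91007 (c = 1/(91007/89105) = 89105/91007 ≈ 0.97910)
1/(I(-674/U, 107) + c) = 1/(107*(-5 + 107) + 89105/91007) = 1/(107*102 + 89105/91007) = 1/(10914 + 89105/91007) = 1/(993339503/91007) = 91007/993339503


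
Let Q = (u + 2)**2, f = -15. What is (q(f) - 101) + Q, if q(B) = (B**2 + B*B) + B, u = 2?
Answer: 350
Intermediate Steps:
q(B) = B + 2*B**2 (q(B) = (B**2 + B**2) + B = 2*B**2 + B = B + 2*B**2)
Q = 16 (Q = (2 + 2)**2 = 4**2 = 16)
(q(f) - 101) + Q = (-15*(1 + 2*(-15)) - 101) + 16 = (-15*(1 - 30) - 101) + 16 = (-15*(-29) - 101) + 16 = (435 - 101) + 16 = 334 + 16 = 350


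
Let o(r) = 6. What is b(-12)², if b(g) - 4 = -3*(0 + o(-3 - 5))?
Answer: 196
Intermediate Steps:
b(g) = -14 (b(g) = 4 - 3*(0 + 6) = 4 - 3*6 = 4 - 18 = -14)
b(-12)² = (-14)² = 196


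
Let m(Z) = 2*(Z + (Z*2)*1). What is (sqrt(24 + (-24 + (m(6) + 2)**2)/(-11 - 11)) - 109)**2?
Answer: (1199 - I*sqrt(4906))**2/121 ≈ 11840.0 - 1388.1*I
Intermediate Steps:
m(Z) = 6*Z (m(Z) = 2*(Z + (2*Z)*1) = 2*(Z + 2*Z) = 2*(3*Z) = 6*Z)
(sqrt(24 + (-24 + (m(6) + 2)**2)/(-11 - 11)) - 109)**2 = (sqrt(24 + (-24 + (6*6 + 2)**2)/(-11 - 11)) - 109)**2 = (sqrt(24 + (-24 + (36 + 2)**2)/(-22)) - 109)**2 = (sqrt(24 + (-24 + 38**2)*(-1/22)) - 109)**2 = (sqrt(24 + (-24 + 1444)*(-1/22)) - 109)**2 = (sqrt(24 + 1420*(-1/22)) - 109)**2 = (sqrt(24 - 710/11) - 109)**2 = (sqrt(-446/11) - 109)**2 = (I*sqrt(4906)/11 - 109)**2 = (-109 + I*sqrt(4906)/11)**2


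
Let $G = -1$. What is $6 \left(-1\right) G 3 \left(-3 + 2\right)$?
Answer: $-18$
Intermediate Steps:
$6 \left(-1\right) G 3 \left(-3 + 2\right) = 6 \left(-1\right) \left(-1\right) 3 \left(-3 + 2\right) = \left(-6\right) \left(-1\right) 3 \left(-1\right) = 6 \left(-3\right) = -18$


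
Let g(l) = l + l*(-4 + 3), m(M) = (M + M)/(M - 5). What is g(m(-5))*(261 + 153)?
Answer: 0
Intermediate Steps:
m(M) = 2*M/(-5 + M) (m(M) = (2*M)/(-5 + M) = 2*M/(-5 + M))
g(l) = 0 (g(l) = l + l*(-1) = l - l = 0)
g(m(-5))*(261 + 153) = 0*(261 + 153) = 0*414 = 0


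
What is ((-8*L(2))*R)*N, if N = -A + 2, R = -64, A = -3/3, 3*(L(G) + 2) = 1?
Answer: -2560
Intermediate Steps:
L(G) = -5/3 (L(G) = -2 + (⅓)*1 = -2 + ⅓ = -5/3)
A = -1 (A = -3*⅓ = -1)
N = 3 (N = -1*(-1) + 2 = 1 + 2 = 3)
((-8*L(2))*R)*N = (-8*(-5/3)*(-64))*3 = ((40/3)*(-64))*3 = -2560/3*3 = -2560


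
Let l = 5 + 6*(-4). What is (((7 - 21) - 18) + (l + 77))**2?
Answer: 676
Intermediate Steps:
l = -19 (l = 5 - 24 = -19)
(((7 - 21) - 18) + (l + 77))**2 = (((7 - 21) - 18) + (-19 + 77))**2 = ((-14 - 18) + 58)**2 = (-32 + 58)**2 = 26**2 = 676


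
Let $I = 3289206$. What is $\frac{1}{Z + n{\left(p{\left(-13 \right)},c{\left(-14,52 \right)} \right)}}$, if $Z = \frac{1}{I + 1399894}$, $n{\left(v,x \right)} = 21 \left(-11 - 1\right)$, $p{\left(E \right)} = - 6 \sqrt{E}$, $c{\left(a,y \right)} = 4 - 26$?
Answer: $- \frac{4689100}{1181653199} \approx -0.0039683$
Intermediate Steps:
$c{\left(a,y \right)} = -22$
$n{\left(v,x \right)} = -252$ ($n{\left(v,x \right)} = 21 \left(-12\right) = -252$)
$Z = \frac{1}{4689100}$ ($Z = \frac{1}{3289206 + 1399894} = \frac{1}{4689100} \approx 2.1326 \cdot 10^{-7}$)
$\frac{1}{Z + n{\left(p{\left(-13 \right)},c{\left(-14,52 \right)} \right)}} = \frac{1}{\frac{1}{4689100} - 252} = \frac{1}{- \frac{1181653199}{4689100}} = - \frac{4689100}{1181653199}$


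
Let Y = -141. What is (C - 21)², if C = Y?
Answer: 26244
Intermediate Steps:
C = -141
(C - 21)² = (-141 - 21)² = (-162)² = 26244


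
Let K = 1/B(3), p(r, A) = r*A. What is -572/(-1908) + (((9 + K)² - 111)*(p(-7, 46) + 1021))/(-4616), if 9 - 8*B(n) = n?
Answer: 1033937/1100916 ≈ 0.93916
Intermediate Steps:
p(r, A) = A*r
B(n) = 9/8 - n/8
K = 4/3 (K = 1/(9/8 - ⅛*3) = 1/(9/8 - 3/8) = 1/(¾) = 4/3 ≈ 1.3333)
-572/(-1908) + (((9 + K)² - 111)*(p(-7, 46) + 1021))/(-4616) = -572/(-1908) + (((9 + 4/3)² - 111)*(46*(-7) + 1021))/(-4616) = -572*(-1/1908) + (((31/3)² - 111)*(-322 + 1021))*(-1/4616) = 143/477 + ((961/9 - 111)*699)*(-1/4616) = 143/477 - 38/9*699*(-1/4616) = 143/477 - 8854/3*(-1/4616) = 143/477 + 4427/6924 = 1033937/1100916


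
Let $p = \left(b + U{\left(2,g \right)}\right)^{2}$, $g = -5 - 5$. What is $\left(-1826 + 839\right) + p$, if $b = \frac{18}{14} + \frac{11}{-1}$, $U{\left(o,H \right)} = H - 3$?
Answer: $- \frac{23082}{49} \approx -471.06$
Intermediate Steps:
$g = -10$ ($g = -5 - 5 = -10$)
$U{\left(o,H \right)} = -3 + H$
$b = - \frac{68}{7}$ ($b = 18 \cdot \frac{1}{14} + 11 \left(-1\right) = \frac{9}{7} - 11 = - \frac{68}{7} \approx -9.7143$)
$p = \frac{25281}{49}$ ($p = \left(- \frac{68}{7} - 13\right)^{2} = \left(- \frac{159}{7}\right)^{2} = \frac{25281}{49} \approx 515.94$)
$\left(-1826 + 839\right) + p = \left(-1826 + 839\right) + \frac{25281}{49} = -987 + \frac{25281}{49} = - \frac{23082}{49}$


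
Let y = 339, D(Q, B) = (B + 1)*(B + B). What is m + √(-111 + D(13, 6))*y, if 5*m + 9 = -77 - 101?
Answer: -187/5 + 1017*I*√3 ≈ -37.4 + 1761.5*I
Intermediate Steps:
D(Q, B) = 2*B*(1 + B) (D(Q, B) = (1 + B)*(2*B) = 2*B*(1 + B))
m = -187/5 (m = -9/5 + (-77 - 101)/5 = -9/5 + (⅕)*(-178) = -9/5 - 178/5 = -187/5 ≈ -37.400)
m + √(-111 + D(13, 6))*y = -187/5 + √(-111 + 2*6*(1 + 6))*339 = -187/5 + √(-111 + 2*6*7)*339 = -187/5 + √(-111 + 84)*339 = -187/5 + √(-27)*339 = -187/5 + (3*I*√3)*339 = -187/5 + 1017*I*√3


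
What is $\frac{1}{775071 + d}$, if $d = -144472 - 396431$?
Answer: $\frac{1}{234168} \approx 4.2704 \cdot 10^{-6}$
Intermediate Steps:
$d = -540903$
$\frac{1}{775071 + d} = \frac{1}{775071 - 540903} = \frac{1}{234168}$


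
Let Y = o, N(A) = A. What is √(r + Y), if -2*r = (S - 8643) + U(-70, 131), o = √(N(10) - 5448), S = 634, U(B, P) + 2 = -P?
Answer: √(4071 + I*√5438) ≈ 63.807 + 0.5779*I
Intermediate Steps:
U(B, P) = -2 - P
o = I*√5438 (o = √(10 - 5448) = √(-5438) = I*√5438 ≈ 73.743*I)
r = 4071 (r = -((634 - 8643) + (-2 - 1*131))/2 = -(-8009 + (-2 - 131))/2 = -(-8009 - 133)/2 = -½*(-8142) = 4071)
Y = I*√5438 ≈ 73.743*I
√(r + Y) = √(4071 + I*√5438)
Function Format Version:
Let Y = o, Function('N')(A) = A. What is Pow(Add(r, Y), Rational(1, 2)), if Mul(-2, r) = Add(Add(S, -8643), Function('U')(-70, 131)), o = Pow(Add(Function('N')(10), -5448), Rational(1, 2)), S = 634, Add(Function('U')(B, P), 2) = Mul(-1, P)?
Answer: Pow(Add(4071, Mul(I, Pow(5438, Rational(1, 2)))), Rational(1, 2)) ≈ Add(63.807, Mul(0.5779, I))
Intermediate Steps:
Function('U')(B, P) = Add(-2, Mul(-1, P))
o = Mul(I, Pow(5438, Rational(1, 2))) (o = Pow(Add(10, -5448), Rational(1, 2)) = Pow(-5438, Rational(1, 2)) = Mul(I, Pow(5438, Rational(1, 2))) ≈ Mul(73.743, I))
r = 4071 (r = Mul(Rational(-1, 2), Add(Add(634, -8643), Add(-2, Mul(-1, 131)))) = Mul(Rational(-1, 2), Add(-8009, Add(-2, -131))) = Mul(Rational(-1, 2), Add(-8009, -133)) = Mul(Rational(-1, 2), -8142) = 4071)
Y = Mul(I, Pow(5438, Rational(1, 2))) ≈ Mul(73.743, I)
Pow(Add(r, Y), Rational(1, 2)) = Pow(Add(4071, Mul(I, Pow(5438, Rational(1, 2)))), Rational(1, 2))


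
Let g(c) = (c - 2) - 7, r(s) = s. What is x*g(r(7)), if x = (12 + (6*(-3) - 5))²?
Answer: -242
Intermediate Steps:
g(c) = -9 + c (g(c) = (-2 + c) - 7 = -9 + c)
x = 121 (x = (12 + (-18 - 5))² = (12 - 23)² = (-11)² = 121)
x*g(r(7)) = 121*(-9 + 7) = 121*(-2) = -242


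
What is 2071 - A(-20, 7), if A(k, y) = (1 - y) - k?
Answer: 2057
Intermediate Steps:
A(k, y) = 1 - k - y
2071 - A(-20, 7) = 2071 - (1 - 1*(-20) - 1*7) = 2071 - (1 + 20 - 7) = 2071 - 1*14 = 2071 - 14 = 2057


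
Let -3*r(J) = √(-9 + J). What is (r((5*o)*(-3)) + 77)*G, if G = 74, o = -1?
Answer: 5698 - 74*√6/3 ≈ 5637.6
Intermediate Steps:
r(J) = -√(-9 + J)/3
(r((5*o)*(-3)) + 77)*G = (-√(-9 + (5*(-1))*(-3))/3 + 77)*74 = (-√(-9 - 5*(-3))/3 + 77)*74 = (-√(-9 + 15)/3 + 77)*74 = (-√6/3 + 77)*74 = (77 - √6/3)*74 = 5698 - 74*√6/3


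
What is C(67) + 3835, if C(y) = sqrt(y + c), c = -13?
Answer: 3835 + 3*sqrt(6) ≈ 3842.3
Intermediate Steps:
C(y) = sqrt(-13 + y) (C(y) = sqrt(y - 13) = sqrt(-13 + y))
C(67) + 3835 = sqrt(-13 + 67) + 3835 = sqrt(54) + 3835 = 3*sqrt(6) + 3835 = 3835 + 3*sqrt(6)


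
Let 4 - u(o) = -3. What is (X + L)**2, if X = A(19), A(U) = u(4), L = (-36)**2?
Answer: 1697809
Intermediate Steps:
u(o) = 7 (u(o) = 4 - 1*(-3) = 4 + 3 = 7)
L = 1296
A(U) = 7
X = 7
(X + L)**2 = (7 + 1296)**2 = 1303**2 = 1697809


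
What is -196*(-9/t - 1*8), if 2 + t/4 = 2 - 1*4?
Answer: 5831/4 ≈ 1457.8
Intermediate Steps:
t = -16 (t = -8 + 4*(2 - 1*4) = -8 + 4*(2 - 4) = -8 + 4*(-2) = -8 - 8 = -16)
-196*(-9/t - 1*8) = -196*(-9/(-16) - 1*8) = -196*(-9*(-1/16) - 8) = -196*(9/16 - 8) = -196*(-119/16) = 5831/4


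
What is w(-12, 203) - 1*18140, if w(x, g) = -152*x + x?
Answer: -16328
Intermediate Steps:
w(x, g) = -151*x
w(-12, 203) - 1*18140 = -151*(-12) - 1*18140 = 1812 - 18140 = -16328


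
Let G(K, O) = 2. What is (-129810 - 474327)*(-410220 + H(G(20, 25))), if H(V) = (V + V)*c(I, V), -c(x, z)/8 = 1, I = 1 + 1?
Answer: 247848412524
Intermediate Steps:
I = 2
c(x, z) = -8 (c(x, z) = -8*1 = -8)
H(V) = -16*V (H(V) = (V + V)*(-8) = (2*V)*(-8) = -16*V)
(-129810 - 474327)*(-410220 + H(G(20, 25))) = (-129810 - 474327)*(-410220 - 16*2) = -604137*(-410220 - 32) = -604137*(-410252) = 247848412524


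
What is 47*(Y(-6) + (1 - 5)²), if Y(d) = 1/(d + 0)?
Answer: 4465/6 ≈ 744.17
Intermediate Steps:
Y(d) = 1/d
47*(Y(-6) + (1 - 5)²) = 47*(1/(-6) + (1 - 5)²) = 47*(-⅙ + (-4)²) = 47*(-⅙ + 16) = 47*(95/6) = 4465/6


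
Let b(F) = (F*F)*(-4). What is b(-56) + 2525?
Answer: -10019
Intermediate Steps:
b(F) = -4*F² (b(F) = F²*(-4) = -4*F²)
b(-56) + 2525 = -4*(-56)² + 2525 = -4*3136 + 2525 = -12544 + 2525 = -10019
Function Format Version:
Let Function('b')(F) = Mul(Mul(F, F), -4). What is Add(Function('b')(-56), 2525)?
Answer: -10019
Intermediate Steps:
Function('b')(F) = Mul(-4, Pow(F, 2)) (Function('b')(F) = Mul(Pow(F, 2), -4) = Mul(-4, Pow(F, 2)))
Add(Function('b')(-56), 2525) = Add(Mul(-4, Pow(-56, 2)), 2525) = Add(Mul(-4, 3136), 2525) = Add(-12544, 2525) = -10019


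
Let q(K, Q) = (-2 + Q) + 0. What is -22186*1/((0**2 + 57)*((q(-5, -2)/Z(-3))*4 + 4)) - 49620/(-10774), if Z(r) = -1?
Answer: -45616291/3070590 ≈ -14.856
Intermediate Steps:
q(K, Q) = -2 + Q
-22186*1/((0**2 + 57)*((q(-5, -2)/Z(-3))*4 + 4)) - 49620/(-10774) = -22186*1/((0**2 + 57)*(((-2 - 2)/(-1))*4 + 4)) - 49620/(-10774) = -22186*1/((0 + 57)*(-4*(-1)*4 + 4)) - 49620*(-1/10774) = -22186*1/(57*(4*4 + 4)) + 24810/5387 = -22186*1/(57*(16 + 4)) + 24810/5387 = -22186/(20*57) + 24810/5387 = -22186/1140 + 24810/5387 = -22186*1/1140 + 24810/5387 = -11093/570 + 24810/5387 = -45616291/3070590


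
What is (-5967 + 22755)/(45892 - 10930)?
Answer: 2798/5827 ≈ 0.48018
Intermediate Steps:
(-5967 + 22755)/(45892 - 10930) = 16788/34962 = 16788*(1/34962) = 2798/5827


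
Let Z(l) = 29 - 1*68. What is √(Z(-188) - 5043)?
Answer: 11*I*√42 ≈ 71.288*I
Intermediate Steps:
Z(l) = -39 (Z(l) = 29 - 68 = -39)
√(Z(-188) - 5043) = √(-39 - 5043) = √(-5082) = 11*I*√42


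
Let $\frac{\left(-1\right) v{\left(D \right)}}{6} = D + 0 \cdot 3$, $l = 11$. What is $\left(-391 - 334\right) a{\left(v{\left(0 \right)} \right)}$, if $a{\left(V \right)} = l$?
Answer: $-7975$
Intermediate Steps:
$v{\left(D \right)} = - 6 D$ ($v{\left(D \right)} = - 6 \left(D + 0 \cdot 3\right) = - 6 \left(D + 0\right) = - 6 D$)
$a{\left(V \right)} = 11$
$\left(-391 - 334\right) a{\left(v{\left(0 \right)} \right)} = \left(-391 - 334\right) 11 = \left(-725\right) 11 = -7975$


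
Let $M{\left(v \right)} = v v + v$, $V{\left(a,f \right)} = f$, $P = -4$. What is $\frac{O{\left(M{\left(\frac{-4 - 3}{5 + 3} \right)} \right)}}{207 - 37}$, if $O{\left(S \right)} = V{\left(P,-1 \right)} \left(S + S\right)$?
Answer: $\frac{7}{5440} \approx 0.0012868$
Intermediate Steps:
$M{\left(v \right)} = v + v^{2}$ ($M{\left(v \right)} = v^{2} + v = v + v^{2}$)
$O{\left(S \right)} = - 2 S$ ($O{\left(S \right)} = - (S + S) = - 2 S$)
$\frac{O{\left(M{\left(\frac{-4 - 3}{5 + 3} \right)} \right)}}{207 - 37} = \frac{\left(-2\right) \frac{-4 - 3}{5 + 3} \left(1 + \frac{-4 - 3}{5 + 3}\right)}{207 - 37} = \frac{\left(-2\right) - \frac{7}{8} \left(1 - \frac{7}{8}\right)}{207 - 37} = \frac{\left(-2\right) \left(-7\right) \frac{1}{8} \left(1 - \frac{7}{8}\right)}{170} = - 2 \left(- \frac{7 \left(1 - \frac{7}{8}\right)}{8}\right) \frac{1}{170} = - 2 \left(\left(- \frac{7}{8}\right) \frac{1}{8}\right) \frac{1}{170} = \left(-2\right) \left(- \frac{7}{64}\right) \frac{1}{170} = \frac{7}{32} \cdot \frac{1}{170} = \frac{7}{5440}$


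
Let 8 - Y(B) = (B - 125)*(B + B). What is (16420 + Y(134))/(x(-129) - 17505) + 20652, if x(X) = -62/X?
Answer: 46632122052/2258083 ≈ 20651.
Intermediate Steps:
Y(B) = 8 - 2*B*(-125 + B) (Y(B) = 8 - (B - 125)*(B + B) = 8 - (-125 + B)*2*B = 8 - 2*B*(-125 + B))
(16420 + Y(134))/(x(-129) - 17505) + 20652 = (16420 + (8 - 2*134² + 250*134))/(-62/(-129) - 17505) + 20652 = (16420 + (8 - 2*17956 + 33500))/(-62*(-1/129) - 17505) + 20652 = (16420 + (8 - 35912 + 33500))/(62/129 - 17505) + 20652 = (16420 - 2404)/(-2258083/129) + 20652 = 14016*(-129/2258083) + 20652 = -1808064/2258083 + 20652 = 46632122052/2258083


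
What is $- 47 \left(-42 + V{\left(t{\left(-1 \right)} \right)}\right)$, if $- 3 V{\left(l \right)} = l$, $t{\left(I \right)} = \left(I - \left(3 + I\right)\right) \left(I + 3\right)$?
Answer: $1880$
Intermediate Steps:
$t{\left(I \right)} = -9 - 3 I$ ($t{\left(I \right)} = - 3 \left(3 + I\right) = -9 - 3 I$)
$V{\left(l \right)} = - \frac{l}{3}$
$- 47 \left(-42 + V{\left(t{\left(-1 \right)} \right)}\right) = - 47 \left(-42 - \frac{-9 - -3}{3}\right) = - 47 \left(-42 - \frac{-9 + 3}{3}\right) = - 47 \left(-42 - -2\right) = - 47 \left(-42 + 2\right) = \left(-47\right) \left(-40\right) = 1880$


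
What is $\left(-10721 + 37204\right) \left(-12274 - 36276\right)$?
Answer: $-1285749650$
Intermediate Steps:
$\left(-10721 + 37204\right) \left(-12274 - 36276\right) = 26483 \left(-12274 - 36276\right) = 26483 \left(-48550\right) = -1285749650$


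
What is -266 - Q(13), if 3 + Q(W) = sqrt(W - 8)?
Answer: -263 - sqrt(5) ≈ -265.24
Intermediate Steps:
Q(W) = -3 + sqrt(-8 + W) (Q(W) = -3 + sqrt(W - 8) = -3 + sqrt(-8 + W))
-266 - Q(13) = -266 - (-3 + sqrt(-8 + 13)) = -266 - (-3 + sqrt(5)) = -266 + (3 - sqrt(5)) = -263 - sqrt(5)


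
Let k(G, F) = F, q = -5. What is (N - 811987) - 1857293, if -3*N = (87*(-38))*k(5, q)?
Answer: -2674790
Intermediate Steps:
N = -5510 (N = -87*(-38)*(-5)/3 = -(-1102)*(-5) = -⅓*16530 = -5510)
(N - 811987) - 1857293 = (-5510 - 811987) - 1857293 = -817497 - 1857293 = -2674790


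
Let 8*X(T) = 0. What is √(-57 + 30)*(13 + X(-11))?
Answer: 39*I*√3 ≈ 67.55*I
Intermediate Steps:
X(T) = 0 (X(T) = (⅛)*0 = 0)
√(-57 + 30)*(13 + X(-11)) = √(-57 + 30)*(13 + 0) = √(-27)*13 = (3*I*√3)*13 = 39*I*√3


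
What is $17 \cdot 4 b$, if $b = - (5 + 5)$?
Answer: $-680$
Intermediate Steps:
$b = -10$ ($b = \left(-1\right) 10 = -10$)
$17 \cdot 4 b = 17 \cdot 4 \left(-10\right) = 68 \left(-10\right) = -680$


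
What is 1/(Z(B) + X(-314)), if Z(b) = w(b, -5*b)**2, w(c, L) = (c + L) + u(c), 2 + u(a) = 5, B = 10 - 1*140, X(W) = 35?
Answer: 1/273564 ≈ 3.6555e-6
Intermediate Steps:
B = -130 (B = 10 - 140 = -130)
u(a) = 3 (u(a) = -2 + 5 = 3)
w(c, L) = 3 + L + c (w(c, L) = (c + L) + 3 = (L + c) + 3 = 3 + L + c)
Z(b) = (3 - 4*b)**2 (Z(b) = (3 - 5*b + b)**2 = (3 - 4*b)**2)
1/(Z(B) + X(-314)) = 1/((3 - 4*(-130))**2 + 35) = 1/((3 + 520)**2 + 35) = 1/(523**2 + 35) = 1/(273529 + 35) = 1/273564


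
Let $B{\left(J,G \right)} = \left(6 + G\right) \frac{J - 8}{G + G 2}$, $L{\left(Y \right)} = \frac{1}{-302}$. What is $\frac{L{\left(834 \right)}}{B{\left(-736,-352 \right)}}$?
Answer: $\frac{11}{809813} \approx 1.3583 \cdot 10^{-5}$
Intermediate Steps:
$L{\left(Y \right)} = - \frac{1}{302}$
$B{\left(J,G \right)} = \frac{\left(-8 + J\right) \left(6 + G\right)}{3 G}$ ($B{\left(J,G \right)} = \left(6 + G\right) \frac{-8 + J}{G + 2 G} = \left(6 + G\right) \frac{-8 + J}{3 G} = \frac{\left(-8 + J\right) \left(6 + G\right)}{3 G}$)
$\frac{L{\left(834 \right)}}{B{\left(-736,-352 \right)}} = - \frac{1}{302 \frac{-48 + 6 \left(-736\right) - 352 \left(-8 - 736\right)}{3 \left(-352\right)}} = - \frac{1}{302 \cdot \frac{1}{3} \left(- \frac{1}{352}\right) \left(-48 - 4416 - -261888\right)} = - \frac{1}{302 \cdot \frac{1}{3} \left(- \frac{1}{352}\right) \left(-48 - 4416 + 261888\right)} = - \frac{1}{302 \cdot \frac{1}{3} \left(- \frac{1}{352}\right) 257424} = - \frac{1}{302 \left(- \frac{5363}{22}\right)} = \left(- \frac{1}{302}\right) \left(- \frac{22}{5363}\right) = \frac{11}{809813}$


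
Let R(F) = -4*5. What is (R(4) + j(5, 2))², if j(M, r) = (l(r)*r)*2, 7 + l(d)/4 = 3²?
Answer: 144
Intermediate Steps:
l(d) = 8 (l(d) = -28 + 4*3² = -28 + 4*9 = -28 + 36 = 8)
R(F) = -20
j(M, r) = 16*r (j(M, r) = (8*r)*2 = 16*r)
(R(4) + j(5, 2))² = (-20 + 16*2)² = (-20 + 32)² = 12² = 144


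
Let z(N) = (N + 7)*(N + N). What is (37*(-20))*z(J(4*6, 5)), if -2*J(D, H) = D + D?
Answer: -603840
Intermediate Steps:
J(D, H) = -D (J(D, H) = -(D + D)/2 = -D)
z(N) = 2*N*(7 + N) (z(N) = (7 + N)*(2*N) = 2*N*(7 + N))
(37*(-20))*z(J(4*6, 5)) = (37*(-20))*(2*(-4*6)*(7 - 4*6)) = -1480*(-1*24)*(7 - 1*24) = -1480*(-24)*(7 - 24) = -1480*(-24)*(-17) = -740*816 = -603840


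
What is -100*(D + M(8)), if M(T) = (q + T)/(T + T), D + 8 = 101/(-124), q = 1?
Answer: 102325/124 ≈ 825.20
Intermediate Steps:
D = -1093/124 (D = -8 + 101/(-124) = -8 + 101*(-1/124) = -8 - 101/124 = -1093/124 ≈ -8.8145)
M(T) = (1 + T)/(2*T) (M(T) = (1 + T)/(T + T) = (1 + T)/((2*T)) = (1 + T)*(1/(2*T)) = (1 + T)/(2*T))
-100*(D + M(8)) = -100*(-1093/124 + (1/2)*(1 + 8)/8) = -100*(-1093/124 + (1/2)*(1/8)*9) = -100*(-1093/124 + 9/16) = -100*(-4093/496) = 102325/124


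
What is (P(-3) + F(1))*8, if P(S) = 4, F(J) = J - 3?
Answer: 16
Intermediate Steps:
F(J) = -3 + J
(P(-3) + F(1))*8 = (4 + (-3 + 1))*8 = (4 - 2)*8 = 2*8 = 16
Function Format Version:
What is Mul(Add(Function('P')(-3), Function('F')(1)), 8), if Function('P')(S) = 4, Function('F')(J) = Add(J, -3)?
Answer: 16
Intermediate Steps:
Function('F')(J) = Add(-3, J)
Mul(Add(Function('P')(-3), Function('F')(1)), 8) = Mul(Add(4, Add(-3, 1)), 8) = Mul(Add(4, -2), 8) = Mul(2, 8) = 16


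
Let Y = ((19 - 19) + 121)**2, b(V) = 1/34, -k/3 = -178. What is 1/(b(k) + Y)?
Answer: 34/497795 ≈ 6.8301e-5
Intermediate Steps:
k = 534 (k = -3*(-178) = 534)
b(V) = 1/34
Y = 14641 (Y = (0 + 121)**2 = 121**2 = 14641)
1/(b(k) + Y) = 1/(1/34 + 14641) = 1/(497795/34) = 34/497795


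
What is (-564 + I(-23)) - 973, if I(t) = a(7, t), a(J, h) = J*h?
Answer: -1698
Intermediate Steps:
I(t) = 7*t
(-564 + I(-23)) - 973 = (-564 + 7*(-23)) - 973 = (-564 - 161) - 973 = -725 - 973 = -1698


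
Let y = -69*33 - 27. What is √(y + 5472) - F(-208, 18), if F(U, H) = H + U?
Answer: 190 + 12*√22 ≈ 246.28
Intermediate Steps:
y = -2304 (y = -2277 - 27 = -2304)
√(y + 5472) - F(-208, 18) = √(-2304 + 5472) - (18 - 208) = √3168 - 1*(-190) = 12*√22 + 190 = 190 + 12*√22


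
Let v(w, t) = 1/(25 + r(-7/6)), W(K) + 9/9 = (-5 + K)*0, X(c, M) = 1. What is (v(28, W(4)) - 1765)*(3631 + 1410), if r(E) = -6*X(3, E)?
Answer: -169044894/19 ≈ -8.8971e+6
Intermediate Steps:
W(K) = -1 (W(K) = -1 + (-5 + K)*0 = -1 + 0 = -1)
r(E) = -6 (r(E) = -6*1 = -6)
v(w, t) = 1/19 (v(w, t) = 1/(25 - 6) = 1/19)
(v(28, W(4)) - 1765)*(3631 + 1410) = (1/19 - 1765)*(3631 + 1410) = -33534/19*5041 = -169044894/19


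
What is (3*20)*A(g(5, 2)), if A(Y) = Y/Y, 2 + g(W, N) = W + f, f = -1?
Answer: 60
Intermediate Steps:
g(W, N) = -3 + W (g(W, N) = -2 + (W - 1) = -2 + (-1 + W) = -3 + W)
A(Y) = 1
(3*20)*A(g(5, 2)) = (3*20)*1 = 60*1 = 60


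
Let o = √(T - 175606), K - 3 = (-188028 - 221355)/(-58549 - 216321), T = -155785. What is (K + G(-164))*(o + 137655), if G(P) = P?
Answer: -1207088077797/54974 - 43844687*I*√331391/274870 ≈ -2.1957e+7 - 91825.0*I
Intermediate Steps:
K = 1233993/274870 (K = 3 + (-188028 - 221355)/(-58549 - 216321) = 3 - 409383/(-274870) = 3 - 409383*(-1/274870) = 3 + 409383/274870 = 1233993/274870 ≈ 4.4894)
o = I*√331391 (o = √(-155785 - 175606) = √(-331391) = I*√331391 ≈ 575.67*I)
(K + G(-164))*(o + 137655) = (1233993/274870 - 164)*(I*√331391 + 137655) = -43844687*(137655 + I*√331391)/274870 = -1207088077797/54974 - 43844687*I*√331391/274870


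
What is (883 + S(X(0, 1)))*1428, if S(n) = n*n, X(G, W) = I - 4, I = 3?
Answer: 1262352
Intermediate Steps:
X(G, W) = -1 (X(G, W) = 3 - 4 = -1)
S(n) = n²
(883 + S(X(0, 1)))*1428 = (883 + (-1)²)*1428 = (883 + 1)*1428 = 884*1428 = 1262352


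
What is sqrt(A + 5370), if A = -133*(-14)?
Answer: 8*sqrt(113) ≈ 85.041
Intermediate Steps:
A = 1862
sqrt(A + 5370) = sqrt(1862 + 5370) = sqrt(7232) = 8*sqrt(113)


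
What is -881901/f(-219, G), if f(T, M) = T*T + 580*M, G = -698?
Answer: 881901/356879 ≈ 2.4711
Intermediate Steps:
f(T, M) = T² + 580*M
-881901/f(-219, G) = -881901/((-219)² + 580*(-698)) = -881901/(47961 - 404840) = -881901/(-356879) = -881901*(-1/356879) = 881901/356879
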